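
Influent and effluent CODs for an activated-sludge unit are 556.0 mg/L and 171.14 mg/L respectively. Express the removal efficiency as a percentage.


eta = (COD_in - COD_out) / COD_in * 100
= (556.0 - 171.14) / 556.0 * 100
= 69.2194%

69.2194%


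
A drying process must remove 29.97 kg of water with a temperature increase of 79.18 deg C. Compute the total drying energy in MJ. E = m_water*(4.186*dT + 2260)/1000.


E = m_water * (4.186 * dT + 2260) / 1000
= 29.97 * (4.186 * 79.18 + 2260) / 1000
= 77.6657 MJ

77.6657 MJ


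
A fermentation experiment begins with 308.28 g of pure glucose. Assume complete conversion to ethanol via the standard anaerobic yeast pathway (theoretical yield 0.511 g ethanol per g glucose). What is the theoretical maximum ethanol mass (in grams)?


Theoretical ethanol yield: m_EtOH = 0.511 * m_glucose
m_EtOH = 0.511 * 308.28 = 157.5311 g

157.5311 g


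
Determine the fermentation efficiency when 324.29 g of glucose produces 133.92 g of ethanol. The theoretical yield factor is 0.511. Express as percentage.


Fermentation efficiency = (actual / (0.511 * glucose)) * 100
= (133.92 / (0.511 * 324.29)) * 100
= 80.8148%

80.8148%


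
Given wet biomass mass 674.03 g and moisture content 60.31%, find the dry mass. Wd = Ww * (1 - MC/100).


Wd = Ww * (1 - MC/100)
= 674.03 * (1 - 60.31/100)
= 267.5225 g

267.5225 g


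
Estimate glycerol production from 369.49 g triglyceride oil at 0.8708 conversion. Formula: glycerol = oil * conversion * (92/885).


glycerol = oil * conv * (92/885)
= 369.49 * 0.8708 * 92 / 885
= 33.4477 g

33.4477 g


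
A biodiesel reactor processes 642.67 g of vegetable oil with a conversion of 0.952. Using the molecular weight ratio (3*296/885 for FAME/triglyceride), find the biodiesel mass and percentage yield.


m_FAME = oil * conv * (3 * 296 / 885) = oil * conv * (888/885)
= 642.67 * 0.952 * 888 / 885
= 613.8958 g
Y = m_FAME / oil * 100 = conv * (888/885) * 100
= 0.952 * 888 / 885 * 100
= 95.52%

613.8958 g FAME; Y = 95.52%


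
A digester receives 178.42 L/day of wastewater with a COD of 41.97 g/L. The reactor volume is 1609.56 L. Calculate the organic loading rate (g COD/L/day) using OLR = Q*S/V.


OLR = Q * S / V
= 178.42 * 41.97 / 1609.56
= 4.6524 g/L/day

4.6524 g/L/day


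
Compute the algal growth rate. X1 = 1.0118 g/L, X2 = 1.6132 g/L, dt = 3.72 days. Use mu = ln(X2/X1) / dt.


mu = ln(X2/X1) / dt
= ln(1.6132/1.0118) / 3.72
= 0.1254 per day

0.1254 per day


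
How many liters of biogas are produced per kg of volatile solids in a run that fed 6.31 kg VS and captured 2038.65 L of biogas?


Y = V / VS
= 2038.65 / 6.31
= 323.0824 L/kg VS

323.0824 L/kg VS


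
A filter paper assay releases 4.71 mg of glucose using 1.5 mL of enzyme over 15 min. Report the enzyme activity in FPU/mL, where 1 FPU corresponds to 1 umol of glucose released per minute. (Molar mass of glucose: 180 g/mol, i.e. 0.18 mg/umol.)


Activity = glucose_mg / (0.18 mg/umol * V_mL * t_min)
= 4.71 / (0.18 * 1.5 * 15)
= 1.1630 FPU/mL

1.1630 FPU/mL


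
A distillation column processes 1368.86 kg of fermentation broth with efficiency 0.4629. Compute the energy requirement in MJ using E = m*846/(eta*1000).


E = m * 846 / (eta * 1000)
= 1368.86 * 846 / (0.4629 * 1000)
= 2501.7402 MJ

2501.7402 MJ


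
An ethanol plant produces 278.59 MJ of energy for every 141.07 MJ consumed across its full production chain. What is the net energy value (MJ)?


NEV = E_out - E_in
= 278.59 - 141.07
= 137.5200 MJ

137.5200 MJ


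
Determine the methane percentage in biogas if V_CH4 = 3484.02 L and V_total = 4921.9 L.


CH4% = V_CH4 / V_total * 100
= 3484.02 / 4921.9 * 100
= 70.7861%

70.7861%


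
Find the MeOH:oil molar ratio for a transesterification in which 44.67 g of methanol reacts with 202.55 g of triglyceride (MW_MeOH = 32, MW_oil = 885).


Molar ratio = n_MeOH / n_oil = (MeOH/32) / (oil/885) = (MeOH * 885) / (32 * oil)
= (44.67 * 885) / (32 * 202.55)
= 6.0993

6.0993


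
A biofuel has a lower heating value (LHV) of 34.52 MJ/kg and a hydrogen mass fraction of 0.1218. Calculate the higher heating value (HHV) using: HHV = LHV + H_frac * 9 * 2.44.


HHV = LHV + H_frac * 9 * 2.44
= 34.52 + 0.1218 * 9 * 2.44
= 37.1947 MJ/kg

37.1947 MJ/kg


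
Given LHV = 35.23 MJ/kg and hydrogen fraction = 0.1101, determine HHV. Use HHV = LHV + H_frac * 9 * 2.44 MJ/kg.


HHV = LHV + H_frac * 9 * 2.44
= 35.23 + 0.1101 * 9 * 2.44
= 37.6478 MJ/kg

37.6478 MJ/kg


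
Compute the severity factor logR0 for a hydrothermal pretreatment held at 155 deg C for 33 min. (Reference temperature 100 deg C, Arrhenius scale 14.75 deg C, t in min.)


logR0 = log10(t * exp((T - 100) / 14.75))
= log10(33 * exp((155 - 100) / 14.75))
= 3.1379

3.1379


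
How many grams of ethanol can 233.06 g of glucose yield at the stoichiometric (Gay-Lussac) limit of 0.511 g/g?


Theoretical ethanol yield: m_EtOH = 0.511 * m_glucose
m_EtOH = 0.511 * 233.06 = 119.0937 g

119.0937 g


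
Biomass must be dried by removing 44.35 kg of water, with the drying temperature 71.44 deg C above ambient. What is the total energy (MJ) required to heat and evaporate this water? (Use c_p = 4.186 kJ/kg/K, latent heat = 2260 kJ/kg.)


E = m_water * (4.186 * dT + 2260) / 1000
= 44.35 * (4.186 * 71.44 + 2260) / 1000
= 113.4938 MJ

113.4938 MJ


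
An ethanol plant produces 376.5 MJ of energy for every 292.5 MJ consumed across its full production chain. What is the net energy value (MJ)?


NEV = E_out - E_in
= 376.5 - 292.5
= 84.0000 MJ

84.0000 MJ


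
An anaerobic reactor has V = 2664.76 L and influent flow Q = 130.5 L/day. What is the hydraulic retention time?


HRT = V / Q
= 2664.76 / 130.5
= 20.4196 days

20.4196 days


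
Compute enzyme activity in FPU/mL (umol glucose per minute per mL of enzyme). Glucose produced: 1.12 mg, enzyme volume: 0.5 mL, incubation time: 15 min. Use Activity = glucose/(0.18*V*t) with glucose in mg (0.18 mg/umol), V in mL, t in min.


Activity = glucose_mg / (0.18 mg/umol * V_mL * t_min)
= 1.12 / (0.18 * 0.5 * 15)
= 0.8296 FPU/mL

0.8296 FPU/mL


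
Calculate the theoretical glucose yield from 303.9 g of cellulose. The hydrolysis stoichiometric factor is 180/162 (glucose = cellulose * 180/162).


glucose = cellulose * 180/162
= 303.9 * 180/162
= 337.6667 g

337.6667 g


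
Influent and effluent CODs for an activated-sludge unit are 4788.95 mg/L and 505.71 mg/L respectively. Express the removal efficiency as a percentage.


eta = (COD_in - COD_out) / COD_in * 100
= (4788.95 - 505.71) / 4788.95 * 100
= 89.4401%

89.4401%


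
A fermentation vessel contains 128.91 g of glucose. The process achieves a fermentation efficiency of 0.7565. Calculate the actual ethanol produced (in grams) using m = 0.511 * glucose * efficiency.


Actual ethanol: m = 0.511 * 128.91 * 0.7565
m = 49.8329 g

49.8329 g


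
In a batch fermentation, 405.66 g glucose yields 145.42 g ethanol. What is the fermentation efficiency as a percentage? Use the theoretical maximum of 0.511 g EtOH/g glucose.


Fermentation efficiency = (actual / (0.511 * glucose)) * 100
= (145.42 / (0.511 * 405.66)) * 100
= 70.1522%

70.1522%


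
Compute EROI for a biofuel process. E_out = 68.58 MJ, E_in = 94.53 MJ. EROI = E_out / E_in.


EROI = E_out / E_in
= 68.58 / 94.53
= 0.7255

0.7255


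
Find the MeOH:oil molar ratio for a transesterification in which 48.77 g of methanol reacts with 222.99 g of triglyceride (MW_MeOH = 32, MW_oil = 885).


Molar ratio = n_MeOH / n_oil = (MeOH/32) / (oil/885) = (MeOH * 885) / (32 * oil)
= (48.77 * 885) / (32 * 222.99)
= 6.0487

6.0487


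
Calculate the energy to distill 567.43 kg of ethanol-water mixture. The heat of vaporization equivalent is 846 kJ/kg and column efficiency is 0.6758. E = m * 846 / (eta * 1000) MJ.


E = m * 846 / (eta * 1000)
= 567.43 * 846 / (0.6758 * 1000)
= 710.3371 MJ

710.3371 MJ


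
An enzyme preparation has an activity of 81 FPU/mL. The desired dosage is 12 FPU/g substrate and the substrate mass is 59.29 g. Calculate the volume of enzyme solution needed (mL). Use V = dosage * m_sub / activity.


V = dosage * m_sub / activity
V = 12 * 59.29 / 81
V = 8.7837 mL

8.7837 mL


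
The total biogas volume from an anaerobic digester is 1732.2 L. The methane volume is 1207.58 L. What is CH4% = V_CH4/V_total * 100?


CH4% = V_CH4 / V_total * 100
= 1207.58 / 1732.2 * 100
= 69.7137%

69.7137%


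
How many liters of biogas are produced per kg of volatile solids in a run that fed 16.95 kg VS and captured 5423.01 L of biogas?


Y = V / VS
= 5423.01 / 16.95
= 319.9416 L/kg VS

319.9416 L/kg VS


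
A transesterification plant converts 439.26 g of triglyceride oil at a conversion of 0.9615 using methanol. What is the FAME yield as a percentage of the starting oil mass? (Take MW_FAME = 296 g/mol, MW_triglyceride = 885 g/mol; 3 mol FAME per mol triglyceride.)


m_FAME = oil * conv * (3 * 296 / 885) = oil * conv * (888/885)
= 439.26 * 0.9615 * 888 / 885
= 423.7802 g
Y = m_FAME / oil * 100 = conv * (888/885) * 100
= 0.9615 * 888 / 885 * 100
= 96.48%

96.48%


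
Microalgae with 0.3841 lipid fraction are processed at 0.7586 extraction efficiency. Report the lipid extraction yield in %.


Y = lipid_content * extraction_eff * 100
= 0.3841 * 0.7586 * 100
= 29.1378%

29.1378%


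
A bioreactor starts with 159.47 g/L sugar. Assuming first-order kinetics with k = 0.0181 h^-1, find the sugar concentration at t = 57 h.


S = S0 * exp(-k * t)
S = 159.47 * exp(-0.0181 * 57)
S = 56.8352 g/L

56.8352 g/L


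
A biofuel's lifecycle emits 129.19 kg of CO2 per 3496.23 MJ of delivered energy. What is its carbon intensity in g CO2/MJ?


CI = CO2 * 1000 / E
= 129.19 * 1000 / 3496.23
= 36.9512 g CO2/MJ

36.9512 g CO2/MJ


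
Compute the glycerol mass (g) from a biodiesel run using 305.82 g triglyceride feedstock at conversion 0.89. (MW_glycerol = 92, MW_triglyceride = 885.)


glycerol = oil * conv * (92/885)
= 305.82 * 0.89 * 92 / 885
= 28.2944 g

28.2944 g


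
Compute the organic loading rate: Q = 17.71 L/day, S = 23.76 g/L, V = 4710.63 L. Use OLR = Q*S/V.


OLR = Q * S / V
= 17.71 * 23.76 / 4710.63
= 0.0893 g/L/day

0.0893 g/L/day


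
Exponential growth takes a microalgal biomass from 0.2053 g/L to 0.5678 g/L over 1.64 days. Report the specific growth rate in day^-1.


mu = ln(X2/X1) / dt
= ln(0.5678/0.2053) / 1.64
= 0.6203 per day

0.6203 per day


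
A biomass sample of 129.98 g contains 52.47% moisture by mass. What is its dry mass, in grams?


Wd = Ww * (1 - MC/100)
= 129.98 * (1 - 52.47/100)
= 61.7795 g

61.7795 g


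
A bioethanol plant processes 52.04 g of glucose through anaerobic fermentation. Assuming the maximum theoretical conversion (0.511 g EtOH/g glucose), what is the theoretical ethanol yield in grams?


Theoretical ethanol yield: m_EtOH = 0.511 * m_glucose
m_EtOH = 0.511 * 52.04 = 26.5924 g

26.5924 g


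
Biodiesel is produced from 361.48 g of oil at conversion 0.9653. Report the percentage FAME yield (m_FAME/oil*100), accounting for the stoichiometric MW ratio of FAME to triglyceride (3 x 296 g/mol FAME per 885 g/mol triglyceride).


m_FAME = oil * conv * (3 * 296 / 885) = oil * conv * (888/885)
= 361.48 * 0.9653 * 888 / 885
= 350.1195 g
Y = m_FAME / oil * 100 = conv * (888/885) * 100
= 0.9653 * 888 / 885 * 100
= 96.86%

96.86%


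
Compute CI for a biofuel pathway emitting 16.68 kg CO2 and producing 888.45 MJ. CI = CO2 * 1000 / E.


CI = CO2 * 1000 / E
= 16.68 * 1000 / 888.45
= 18.7743 g CO2/MJ

18.7743 g CO2/MJ


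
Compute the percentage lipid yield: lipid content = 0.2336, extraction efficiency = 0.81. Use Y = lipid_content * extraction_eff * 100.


Y = lipid_content * extraction_eff * 100
= 0.2336 * 0.81 * 100
= 18.9216%

18.9216%


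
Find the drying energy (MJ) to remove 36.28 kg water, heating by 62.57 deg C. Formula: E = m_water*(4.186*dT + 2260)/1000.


E = m_water * (4.186 * dT + 2260) / 1000
= 36.28 * (4.186 * 62.57 + 2260) / 1000
= 91.4952 MJ

91.4952 MJ


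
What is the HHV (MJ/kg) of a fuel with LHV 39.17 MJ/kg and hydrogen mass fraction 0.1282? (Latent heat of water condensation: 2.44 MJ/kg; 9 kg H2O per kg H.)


HHV = LHV + H_frac * 9 * 2.44
= 39.17 + 0.1282 * 9 * 2.44
= 41.9853 MJ/kg

41.9853 MJ/kg


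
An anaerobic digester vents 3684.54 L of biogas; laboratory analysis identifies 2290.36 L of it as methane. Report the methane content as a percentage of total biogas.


CH4% = V_CH4 / V_total * 100
= 2290.36 / 3684.54 * 100
= 62.1614%

62.1614%


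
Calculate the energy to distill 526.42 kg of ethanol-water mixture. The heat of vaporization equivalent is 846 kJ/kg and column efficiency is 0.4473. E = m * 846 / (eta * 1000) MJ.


E = m * 846 / (eta * 1000)
= 526.42 * 846 / (0.4473 * 1000)
= 995.6435 MJ

995.6435 MJ


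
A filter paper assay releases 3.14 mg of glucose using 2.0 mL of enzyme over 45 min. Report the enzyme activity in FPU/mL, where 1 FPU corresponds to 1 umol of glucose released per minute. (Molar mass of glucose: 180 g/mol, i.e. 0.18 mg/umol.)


Activity = glucose_mg / (0.18 mg/umol * V_mL * t_min)
= 3.14 / (0.18 * 2.0 * 45)
= 0.1938 FPU/mL

0.1938 FPU/mL


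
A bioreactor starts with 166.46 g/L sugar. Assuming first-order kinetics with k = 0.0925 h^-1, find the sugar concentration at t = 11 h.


S = S0 * exp(-k * t)
S = 166.46 * exp(-0.0925 * 11)
S = 60.1749 g/L

60.1749 g/L


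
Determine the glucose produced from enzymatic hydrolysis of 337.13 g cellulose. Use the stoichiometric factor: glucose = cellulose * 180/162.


glucose = cellulose * 180/162
= 337.13 * 180/162
= 374.5889 g

374.5889 g


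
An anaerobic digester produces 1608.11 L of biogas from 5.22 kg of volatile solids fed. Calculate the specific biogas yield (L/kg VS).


Y = V / VS
= 1608.11 / 5.22
= 308.0670 L/kg VS

308.0670 L/kg VS


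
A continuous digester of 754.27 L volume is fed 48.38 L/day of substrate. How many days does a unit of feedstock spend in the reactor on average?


HRT = V / Q
= 754.27 / 48.38
= 15.5905 days

15.5905 days


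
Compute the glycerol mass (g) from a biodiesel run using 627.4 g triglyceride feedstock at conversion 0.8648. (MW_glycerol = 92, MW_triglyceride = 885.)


glycerol = oil * conv * (92/885)
= 627.4 * 0.8648 * 92 / 885
= 56.4033 g

56.4033 g


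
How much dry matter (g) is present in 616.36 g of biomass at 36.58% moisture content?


Wd = Ww * (1 - MC/100)
= 616.36 * (1 - 36.58/100)
= 390.8955 g

390.8955 g


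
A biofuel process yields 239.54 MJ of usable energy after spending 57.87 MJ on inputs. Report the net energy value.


NEV = E_out - E_in
= 239.54 - 57.87
= 181.6700 MJ

181.6700 MJ


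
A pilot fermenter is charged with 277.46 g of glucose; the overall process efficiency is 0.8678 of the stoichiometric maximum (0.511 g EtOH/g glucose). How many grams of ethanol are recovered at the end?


Actual ethanol: m = 0.511 * 277.46 * 0.8678
m = 123.0385 g

123.0385 g


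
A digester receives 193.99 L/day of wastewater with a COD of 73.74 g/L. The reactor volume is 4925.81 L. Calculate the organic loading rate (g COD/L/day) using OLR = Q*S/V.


OLR = Q * S / V
= 193.99 * 73.74 / 4925.81
= 2.9041 g/L/day

2.9041 g/L/day


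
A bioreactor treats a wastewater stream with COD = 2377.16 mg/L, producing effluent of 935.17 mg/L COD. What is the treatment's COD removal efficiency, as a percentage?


eta = (COD_in - COD_out) / COD_in * 100
= (2377.16 - 935.17) / 2377.16 * 100
= 60.6602%

60.6602%


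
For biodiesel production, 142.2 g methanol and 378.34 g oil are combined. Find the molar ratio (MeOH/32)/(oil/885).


Molar ratio = n_MeOH / n_oil = (MeOH/32) / (oil/885) = (MeOH * 885) / (32 * oil)
= (142.2 * 885) / (32 * 378.34)
= 10.3947

10.3947


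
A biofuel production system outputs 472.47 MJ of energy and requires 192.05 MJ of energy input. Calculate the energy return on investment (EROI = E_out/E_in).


EROI = E_out / E_in
= 472.47 / 192.05
= 2.4601

2.4601


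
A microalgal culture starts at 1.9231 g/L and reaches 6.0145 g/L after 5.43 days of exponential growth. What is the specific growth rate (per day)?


mu = ln(X2/X1) / dt
= ln(6.0145/1.9231) / 5.43
= 0.2100 per day

0.2100 per day


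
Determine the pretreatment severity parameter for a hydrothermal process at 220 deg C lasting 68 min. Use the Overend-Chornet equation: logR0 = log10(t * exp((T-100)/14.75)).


logR0 = log10(t * exp((T - 100) / 14.75))
= log10(68 * exp((220 - 100) / 14.75))
= 5.3658

5.3658


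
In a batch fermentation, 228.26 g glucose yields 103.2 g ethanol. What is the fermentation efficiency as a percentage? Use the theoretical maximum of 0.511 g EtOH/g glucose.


Fermentation efficiency = (actual / (0.511 * glucose)) * 100
= (103.2 / (0.511 * 228.26)) * 100
= 88.4767%

88.4767%


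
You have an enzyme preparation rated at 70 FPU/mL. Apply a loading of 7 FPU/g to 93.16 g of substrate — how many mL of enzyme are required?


V = dosage * m_sub / activity
V = 7 * 93.16 / 70
V = 9.3160 mL

9.3160 mL


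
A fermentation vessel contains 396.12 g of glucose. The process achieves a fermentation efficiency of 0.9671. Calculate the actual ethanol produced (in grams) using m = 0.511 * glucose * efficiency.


Actual ethanol: m = 0.511 * 396.12 * 0.9671
m = 195.7578 g

195.7578 g


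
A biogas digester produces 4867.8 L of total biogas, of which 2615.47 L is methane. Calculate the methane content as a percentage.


CH4% = V_CH4 / V_total * 100
= 2615.47 / 4867.8 * 100
= 53.7300%

53.7300%


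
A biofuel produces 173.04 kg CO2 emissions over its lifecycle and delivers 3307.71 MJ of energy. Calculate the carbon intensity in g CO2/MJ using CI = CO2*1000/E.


CI = CO2 * 1000 / E
= 173.04 * 1000 / 3307.71
= 52.3141 g CO2/MJ

52.3141 g CO2/MJ


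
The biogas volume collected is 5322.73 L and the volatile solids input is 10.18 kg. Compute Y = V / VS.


Y = V / VS
= 5322.73 / 10.18
= 522.8615 L/kg VS

522.8615 L/kg VS


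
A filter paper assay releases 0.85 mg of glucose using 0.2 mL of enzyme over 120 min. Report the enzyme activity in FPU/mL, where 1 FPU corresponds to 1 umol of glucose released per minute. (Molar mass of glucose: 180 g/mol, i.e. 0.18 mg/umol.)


Activity = glucose_mg / (0.18 mg/umol * V_mL * t_min)
= 0.85 / (0.18 * 0.2 * 120)
= 0.1968 FPU/mL

0.1968 FPU/mL


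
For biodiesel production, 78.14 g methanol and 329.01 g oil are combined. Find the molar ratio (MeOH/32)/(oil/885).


Molar ratio = n_MeOH / n_oil = (MeOH/32) / (oil/885) = (MeOH * 885) / (32 * oil)
= (78.14 * 885) / (32 * 329.01)
= 6.5684

6.5684


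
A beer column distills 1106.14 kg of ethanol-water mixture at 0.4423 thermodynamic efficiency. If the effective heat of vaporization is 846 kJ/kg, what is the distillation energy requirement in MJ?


E = m * 846 / (eta * 1000)
= 1106.14 * 846 / (0.4423 * 1000)
= 2115.7460 MJ

2115.7460 MJ


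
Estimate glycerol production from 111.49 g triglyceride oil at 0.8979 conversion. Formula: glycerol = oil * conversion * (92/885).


glycerol = oil * conv * (92/885)
= 111.49 * 0.8979 * 92 / 885
= 10.4066 g

10.4066 g


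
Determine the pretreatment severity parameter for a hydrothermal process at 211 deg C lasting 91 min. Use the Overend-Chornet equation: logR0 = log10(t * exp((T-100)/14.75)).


logR0 = log10(t * exp((T - 100) / 14.75))
= log10(91 * exp((211 - 100) / 14.75))
= 5.2273

5.2273


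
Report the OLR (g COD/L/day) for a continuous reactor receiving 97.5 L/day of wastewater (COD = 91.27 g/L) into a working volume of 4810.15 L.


OLR = Q * S / V
= 97.5 * 91.27 / 4810.15
= 1.8500 g/L/day

1.8500 g/L/day


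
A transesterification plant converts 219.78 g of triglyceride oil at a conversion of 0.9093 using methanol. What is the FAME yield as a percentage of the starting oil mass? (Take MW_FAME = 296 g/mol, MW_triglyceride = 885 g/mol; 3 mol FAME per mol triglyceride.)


m_FAME = oil * conv * (3 * 296 / 885) = oil * conv * (888/885)
= 219.78 * 0.9093 * 888 / 885
= 200.5234 g
Y = m_FAME / oil * 100 = conv * (888/885) * 100
= 0.9093 * 888 / 885 * 100
= 91.24%

91.24%


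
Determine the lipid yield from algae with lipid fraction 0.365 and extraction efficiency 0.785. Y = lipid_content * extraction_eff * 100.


Y = lipid_content * extraction_eff * 100
= 0.365 * 0.785 * 100
= 28.6525%

28.6525%


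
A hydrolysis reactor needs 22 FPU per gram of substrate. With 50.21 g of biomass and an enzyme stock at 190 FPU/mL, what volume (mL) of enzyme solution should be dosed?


V = dosage * m_sub / activity
V = 22 * 50.21 / 190
V = 5.8138 mL

5.8138 mL


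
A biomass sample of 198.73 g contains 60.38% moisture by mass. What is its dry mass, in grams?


Wd = Ww * (1 - MC/100)
= 198.73 * (1 - 60.38/100)
= 78.7368 g

78.7368 g


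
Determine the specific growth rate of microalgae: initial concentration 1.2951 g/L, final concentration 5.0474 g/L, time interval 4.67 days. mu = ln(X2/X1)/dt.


mu = ln(X2/X1) / dt
= ln(5.0474/1.2951) / 4.67
= 0.2913 per day

0.2913 per day


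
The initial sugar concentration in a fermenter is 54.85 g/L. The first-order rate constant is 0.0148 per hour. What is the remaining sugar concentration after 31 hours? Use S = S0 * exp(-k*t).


S = S0 * exp(-k * t)
S = 54.85 * exp(-0.0148 * 31)
S = 34.6675 g/L

34.6675 g/L


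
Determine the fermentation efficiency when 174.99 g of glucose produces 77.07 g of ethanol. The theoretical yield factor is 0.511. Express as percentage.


Fermentation efficiency = (actual / (0.511 * glucose)) * 100
= (77.07 / (0.511 * 174.99)) * 100
= 86.1889%

86.1889%


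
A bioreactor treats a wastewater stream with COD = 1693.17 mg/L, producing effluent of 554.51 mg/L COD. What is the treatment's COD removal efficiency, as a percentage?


eta = (COD_in - COD_out) / COD_in * 100
= (1693.17 - 554.51) / 1693.17 * 100
= 67.2502%

67.2502%


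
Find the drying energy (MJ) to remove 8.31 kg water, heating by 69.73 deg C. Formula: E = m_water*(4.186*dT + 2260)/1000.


E = m_water * (4.186 * dT + 2260) / 1000
= 8.31 * (4.186 * 69.73 + 2260) / 1000
= 21.2062 MJ

21.2062 MJ


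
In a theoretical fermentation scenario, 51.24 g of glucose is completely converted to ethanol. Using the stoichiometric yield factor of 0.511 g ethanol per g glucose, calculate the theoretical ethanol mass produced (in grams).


Theoretical ethanol yield: m_EtOH = 0.511 * m_glucose
m_EtOH = 0.511 * 51.24 = 26.1836 g

26.1836 g


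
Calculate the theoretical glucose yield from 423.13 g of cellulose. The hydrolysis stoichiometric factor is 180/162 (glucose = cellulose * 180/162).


glucose = cellulose * 180/162
= 423.13 * 180/162
= 470.1444 g

470.1444 g


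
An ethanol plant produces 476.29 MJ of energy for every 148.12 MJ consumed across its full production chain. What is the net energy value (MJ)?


NEV = E_out - E_in
= 476.29 - 148.12
= 328.1700 MJ

328.1700 MJ


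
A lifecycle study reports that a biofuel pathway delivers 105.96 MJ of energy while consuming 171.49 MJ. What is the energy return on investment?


EROI = E_out / E_in
= 105.96 / 171.49
= 0.6179

0.6179


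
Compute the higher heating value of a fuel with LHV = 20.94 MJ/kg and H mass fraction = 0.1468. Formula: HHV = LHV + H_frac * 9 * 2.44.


HHV = LHV + H_frac * 9 * 2.44
= 20.94 + 0.1468 * 9 * 2.44
= 24.1637 MJ/kg

24.1637 MJ/kg


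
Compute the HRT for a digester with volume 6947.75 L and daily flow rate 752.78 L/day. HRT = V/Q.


HRT = V / Q
= 6947.75 / 752.78
= 9.2295 days

9.2295 days


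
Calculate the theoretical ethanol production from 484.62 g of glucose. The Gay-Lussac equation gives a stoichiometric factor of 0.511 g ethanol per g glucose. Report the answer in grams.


Theoretical ethanol yield: m_EtOH = 0.511 * m_glucose
m_EtOH = 0.511 * 484.62 = 247.6408 g

247.6408 g


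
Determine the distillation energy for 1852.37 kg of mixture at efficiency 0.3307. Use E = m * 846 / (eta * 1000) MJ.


E = m * 846 / (eta * 1000)
= 1852.37 * 846 / (0.3307 * 1000)
= 4738.7512 MJ

4738.7512 MJ


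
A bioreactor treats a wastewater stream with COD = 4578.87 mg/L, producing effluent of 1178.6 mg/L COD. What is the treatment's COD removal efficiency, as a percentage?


eta = (COD_in - COD_out) / COD_in * 100
= (4578.87 - 1178.6) / 4578.87 * 100
= 74.2600%

74.2600%


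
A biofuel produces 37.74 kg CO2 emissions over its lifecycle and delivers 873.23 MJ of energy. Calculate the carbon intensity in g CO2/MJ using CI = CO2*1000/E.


CI = CO2 * 1000 / E
= 37.74 * 1000 / 873.23
= 43.2189 g CO2/MJ

43.2189 g CO2/MJ


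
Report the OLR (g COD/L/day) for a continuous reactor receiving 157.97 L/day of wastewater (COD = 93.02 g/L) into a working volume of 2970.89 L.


OLR = Q * S / V
= 157.97 * 93.02 / 2970.89
= 4.9461 g/L/day

4.9461 g/L/day


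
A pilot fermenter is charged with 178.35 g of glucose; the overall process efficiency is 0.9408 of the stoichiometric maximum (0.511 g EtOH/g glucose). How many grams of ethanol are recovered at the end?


Actual ethanol: m = 0.511 * 178.35 * 0.9408
m = 85.7415 g

85.7415 g


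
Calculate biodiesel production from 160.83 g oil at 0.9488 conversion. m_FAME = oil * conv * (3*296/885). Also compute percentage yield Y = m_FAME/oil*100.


m_FAME = oil * conv * (3 * 296 / 885) = oil * conv * (888/885)
= 160.83 * 0.9488 * 888 / 885
= 153.1128 g
Y = m_FAME / oil * 100 = conv * (888/885) * 100
= 0.9488 * 888 / 885 * 100
= 95.20%

153.1128 g FAME; Y = 95.20%


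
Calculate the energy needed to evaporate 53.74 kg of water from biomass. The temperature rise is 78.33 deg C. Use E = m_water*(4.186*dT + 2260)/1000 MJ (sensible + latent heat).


E = m_water * (4.186 * dT + 2260) / 1000
= 53.74 * (4.186 * 78.33 + 2260) / 1000
= 139.0732 MJ

139.0732 MJ


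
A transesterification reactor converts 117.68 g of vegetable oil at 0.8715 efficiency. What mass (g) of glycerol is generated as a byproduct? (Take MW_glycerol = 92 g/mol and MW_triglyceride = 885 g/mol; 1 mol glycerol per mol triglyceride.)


glycerol = oil * conv * (92/885)
= 117.68 * 0.8715 * 92 / 885
= 10.6614 g

10.6614 g


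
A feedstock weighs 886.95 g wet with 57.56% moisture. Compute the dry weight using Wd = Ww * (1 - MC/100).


Wd = Ww * (1 - MC/100)
= 886.95 * (1 - 57.56/100)
= 376.4216 g

376.4216 g


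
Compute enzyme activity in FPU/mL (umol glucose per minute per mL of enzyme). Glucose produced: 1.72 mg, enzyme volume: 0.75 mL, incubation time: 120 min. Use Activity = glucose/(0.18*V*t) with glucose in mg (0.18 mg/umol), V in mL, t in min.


Activity = glucose_mg / (0.18 mg/umol * V_mL * t_min)
= 1.72 / (0.18 * 0.75 * 120)
= 0.1062 FPU/mL

0.1062 FPU/mL


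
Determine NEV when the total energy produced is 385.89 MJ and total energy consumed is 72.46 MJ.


NEV = E_out - E_in
= 385.89 - 72.46
= 313.4300 MJ

313.4300 MJ


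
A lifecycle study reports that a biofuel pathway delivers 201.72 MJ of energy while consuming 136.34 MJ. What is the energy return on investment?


EROI = E_out / E_in
= 201.72 / 136.34
= 1.4795

1.4795


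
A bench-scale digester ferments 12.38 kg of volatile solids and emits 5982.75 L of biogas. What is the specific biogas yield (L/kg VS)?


Y = V / VS
= 5982.75 / 12.38
= 483.2593 L/kg VS

483.2593 L/kg VS


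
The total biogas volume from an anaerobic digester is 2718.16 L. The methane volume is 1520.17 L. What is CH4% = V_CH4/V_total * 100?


CH4% = V_CH4 / V_total * 100
= 1520.17 / 2718.16 * 100
= 55.9264%

55.9264%


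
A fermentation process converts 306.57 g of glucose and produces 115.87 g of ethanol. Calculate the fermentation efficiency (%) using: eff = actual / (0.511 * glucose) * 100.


Fermentation efficiency = (actual / (0.511 * glucose)) * 100
= (115.87 / (0.511 * 306.57)) * 100
= 73.9640%

73.9640%


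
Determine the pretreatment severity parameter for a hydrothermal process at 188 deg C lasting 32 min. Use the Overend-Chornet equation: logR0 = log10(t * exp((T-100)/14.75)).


logR0 = log10(t * exp((T - 100) / 14.75))
= log10(32 * exp((188 - 100) / 14.75))
= 4.0962

4.0962


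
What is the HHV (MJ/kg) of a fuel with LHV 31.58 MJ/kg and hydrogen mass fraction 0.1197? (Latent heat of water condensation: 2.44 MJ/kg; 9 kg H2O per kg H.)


HHV = LHV + H_frac * 9 * 2.44
= 31.58 + 0.1197 * 9 * 2.44
= 34.2086 MJ/kg

34.2086 MJ/kg


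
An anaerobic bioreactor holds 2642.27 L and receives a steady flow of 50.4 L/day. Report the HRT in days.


HRT = V / Q
= 2642.27 / 50.4
= 52.4260 days

52.4260 days


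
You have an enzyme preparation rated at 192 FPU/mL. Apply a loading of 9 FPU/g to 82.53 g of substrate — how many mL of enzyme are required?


V = dosage * m_sub / activity
V = 9 * 82.53 / 192
V = 3.8686 mL

3.8686 mL


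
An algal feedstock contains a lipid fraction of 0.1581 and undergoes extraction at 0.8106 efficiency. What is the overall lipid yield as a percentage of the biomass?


Y = lipid_content * extraction_eff * 100
= 0.1581 * 0.8106 * 100
= 12.8156%

12.8156%


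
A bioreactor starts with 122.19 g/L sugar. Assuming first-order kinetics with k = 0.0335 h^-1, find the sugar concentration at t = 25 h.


S = S0 * exp(-k * t)
S = 122.19 * exp(-0.0335 * 25)
S = 52.8828 g/L

52.8828 g/L


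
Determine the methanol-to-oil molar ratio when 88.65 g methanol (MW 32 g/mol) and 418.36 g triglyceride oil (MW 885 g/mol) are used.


Molar ratio = n_MeOH / n_oil = (MeOH/32) / (oil/885) = (MeOH * 885) / (32 * oil)
= (88.65 * 885) / (32 * 418.36)
= 5.8603

5.8603


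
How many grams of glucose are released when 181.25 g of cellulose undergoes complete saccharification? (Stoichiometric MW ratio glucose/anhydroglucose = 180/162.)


glucose = cellulose * 180/162
= 181.25 * 180/162
= 201.3889 g

201.3889 g


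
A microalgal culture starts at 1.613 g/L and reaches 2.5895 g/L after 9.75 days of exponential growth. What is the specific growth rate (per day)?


mu = ln(X2/X1) / dt
= ln(2.5895/1.613) / 9.75
= 0.0486 per day

0.0486 per day


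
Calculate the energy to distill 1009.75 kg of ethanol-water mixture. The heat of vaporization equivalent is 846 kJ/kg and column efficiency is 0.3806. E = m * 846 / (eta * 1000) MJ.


E = m * 846 / (eta * 1000)
= 1009.75 * 846 / (0.3806 * 1000)
= 2244.4785 MJ

2244.4785 MJ


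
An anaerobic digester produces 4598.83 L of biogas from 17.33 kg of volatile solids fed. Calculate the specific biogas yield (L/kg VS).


Y = V / VS
= 4598.83 / 17.33
= 265.3681 L/kg VS

265.3681 L/kg VS


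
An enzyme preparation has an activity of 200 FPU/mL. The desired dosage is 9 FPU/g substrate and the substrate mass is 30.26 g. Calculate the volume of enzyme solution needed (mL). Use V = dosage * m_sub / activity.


V = dosage * m_sub / activity
V = 9 * 30.26 / 200
V = 1.3617 mL

1.3617 mL


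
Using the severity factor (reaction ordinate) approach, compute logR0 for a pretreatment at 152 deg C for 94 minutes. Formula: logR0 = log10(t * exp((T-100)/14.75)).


logR0 = log10(t * exp((T - 100) / 14.75))
= log10(94 * exp((152 - 100) / 14.75))
= 3.5042

3.5042


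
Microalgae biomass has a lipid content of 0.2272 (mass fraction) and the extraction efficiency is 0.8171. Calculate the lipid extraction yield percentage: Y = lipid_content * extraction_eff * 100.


Y = lipid_content * extraction_eff * 100
= 0.2272 * 0.8171 * 100
= 18.5645%

18.5645%


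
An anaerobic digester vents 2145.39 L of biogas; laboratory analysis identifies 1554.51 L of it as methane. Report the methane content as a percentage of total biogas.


CH4% = V_CH4 / V_total * 100
= 1554.51 / 2145.39 * 100
= 72.4582%

72.4582%


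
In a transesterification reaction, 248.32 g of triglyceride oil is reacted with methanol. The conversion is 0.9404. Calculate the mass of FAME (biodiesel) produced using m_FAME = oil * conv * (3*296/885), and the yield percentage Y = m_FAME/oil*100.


m_FAME = oil * conv * (3 * 296 / 885) = oil * conv * (888/885)
= 248.32 * 0.9404 * 888 / 885
= 234.3117 g
Y = m_FAME / oil * 100 = conv * (888/885) * 100
= 0.9404 * 888 / 885 * 100
= 94.36%

234.3117 g FAME; Y = 94.36%


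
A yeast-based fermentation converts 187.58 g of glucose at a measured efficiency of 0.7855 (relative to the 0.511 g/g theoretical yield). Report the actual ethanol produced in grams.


Actual ethanol: m = 0.511 * 187.58 * 0.7855
m = 75.2928 g

75.2928 g


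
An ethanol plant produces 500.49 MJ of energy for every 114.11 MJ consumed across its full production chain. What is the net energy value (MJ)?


NEV = E_out - E_in
= 500.49 - 114.11
= 386.3800 MJ

386.3800 MJ


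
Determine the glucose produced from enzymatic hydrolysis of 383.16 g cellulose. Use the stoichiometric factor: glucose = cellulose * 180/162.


glucose = cellulose * 180/162
= 383.16 * 180/162
= 425.7333 g

425.7333 g


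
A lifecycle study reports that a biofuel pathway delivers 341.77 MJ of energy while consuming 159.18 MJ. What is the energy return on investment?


EROI = E_out / E_in
= 341.77 / 159.18
= 2.1471

2.1471


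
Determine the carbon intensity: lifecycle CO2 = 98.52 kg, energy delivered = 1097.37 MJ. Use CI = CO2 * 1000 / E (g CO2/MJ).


CI = CO2 * 1000 / E
= 98.52 * 1000 / 1097.37
= 89.7783 g CO2/MJ

89.7783 g CO2/MJ


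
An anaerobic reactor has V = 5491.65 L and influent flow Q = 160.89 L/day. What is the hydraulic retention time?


HRT = V / Q
= 5491.65 / 160.89
= 34.1329 days

34.1329 days


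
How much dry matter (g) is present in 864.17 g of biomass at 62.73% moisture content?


Wd = Ww * (1 - MC/100)
= 864.17 * (1 - 62.73/100)
= 322.0762 g

322.0762 g


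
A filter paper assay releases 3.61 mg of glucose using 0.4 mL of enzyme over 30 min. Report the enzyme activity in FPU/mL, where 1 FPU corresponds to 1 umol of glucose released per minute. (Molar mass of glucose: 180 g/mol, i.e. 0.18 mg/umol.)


Activity = glucose_mg / (0.18 mg/umol * V_mL * t_min)
= 3.61 / (0.18 * 0.4 * 30)
= 1.6713 FPU/mL

1.6713 FPU/mL


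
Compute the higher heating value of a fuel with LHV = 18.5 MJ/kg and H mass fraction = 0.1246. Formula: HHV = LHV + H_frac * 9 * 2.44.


HHV = LHV + H_frac * 9 * 2.44
= 18.5 + 0.1246 * 9 * 2.44
= 21.2362 MJ/kg

21.2362 MJ/kg


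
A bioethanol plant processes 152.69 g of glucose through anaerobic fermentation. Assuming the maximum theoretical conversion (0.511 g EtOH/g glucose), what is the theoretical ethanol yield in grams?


Theoretical ethanol yield: m_EtOH = 0.511 * m_glucose
m_EtOH = 0.511 * 152.69 = 78.0246 g

78.0246 g


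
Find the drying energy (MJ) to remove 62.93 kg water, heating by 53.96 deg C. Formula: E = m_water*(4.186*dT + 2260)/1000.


E = m_water * (4.186 * dT + 2260) / 1000
= 62.93 * (4.186 * 53.96 + 2260) / 1000
= 156.4362 MJ

156.4362 MJ


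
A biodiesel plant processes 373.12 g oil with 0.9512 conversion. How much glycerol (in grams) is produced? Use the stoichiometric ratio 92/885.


glycerol = oil * conv * (92/885)
= 373.12 * 0.9512 * 92 / 885
= 36.8948 g

36.8948 g


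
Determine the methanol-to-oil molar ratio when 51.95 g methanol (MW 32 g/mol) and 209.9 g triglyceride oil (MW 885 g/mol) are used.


Molar ratio = n_MeOH / n_oil = (MeOH/32) / (oil/885) = (MeOH * 885) / (32 * oil)
= (51.95 * 885) / (32 * 209.9)
= 6.8449

6.8449


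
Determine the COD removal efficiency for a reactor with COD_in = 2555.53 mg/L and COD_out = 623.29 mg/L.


eta = (COD_in - COD_out) / COD_in * 100
= (2555.53 - 623.29) / 2555.53 * 100
= 75.6101%

75.6101%


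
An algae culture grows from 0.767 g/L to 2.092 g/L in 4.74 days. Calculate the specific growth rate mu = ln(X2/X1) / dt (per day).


mu = ln(X2/X1) / dt
= ln(2.092/0.767) / 4.74
= 0.2117 per day

0.2117 per day


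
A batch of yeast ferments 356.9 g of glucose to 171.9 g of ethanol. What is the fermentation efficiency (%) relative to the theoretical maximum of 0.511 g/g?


Fermentation efficiency = (actual / (0.511 * glucose)) * 100
= (171.9 / (0.511 * 356.9)) * 100
= 94.2559%

94.2559%


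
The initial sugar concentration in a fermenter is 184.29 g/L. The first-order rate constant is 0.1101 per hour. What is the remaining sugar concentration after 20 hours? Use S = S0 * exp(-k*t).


S = S0 * exp(-k * t)
S = 184.29 * exp(-0.1101 * 20)
S = 20.3791 g/L

20.3791 g/L


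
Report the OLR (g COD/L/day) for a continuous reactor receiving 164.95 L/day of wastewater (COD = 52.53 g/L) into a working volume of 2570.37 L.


OLR = Q * S / V
= 164.95 * 52.53 / 2570.37
= 3.3710 g/L/day

3.3710 g/L/day


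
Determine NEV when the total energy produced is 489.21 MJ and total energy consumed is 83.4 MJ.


NEV = E_out - E_in
= 489.21 - 83.4
= 405.8100 MJ

405.8100 MJ


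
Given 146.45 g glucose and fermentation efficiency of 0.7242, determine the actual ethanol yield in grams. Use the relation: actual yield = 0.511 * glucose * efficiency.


Actual ethanol: m = 0.511 * 146.45 * 0.7242
m = 54.1962 g

54.1962 g


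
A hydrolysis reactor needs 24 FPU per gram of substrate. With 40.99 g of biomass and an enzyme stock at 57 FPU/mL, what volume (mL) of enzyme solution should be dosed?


V = dosage * m_sub / activity
V = 24 * 40.99 / 57
V = 17.2589 mL

17.2589 mL


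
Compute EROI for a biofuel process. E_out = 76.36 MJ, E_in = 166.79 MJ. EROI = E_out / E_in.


EROI = E_out / E_in
= 76.36 / 166.79
= 0.4578

0.4578


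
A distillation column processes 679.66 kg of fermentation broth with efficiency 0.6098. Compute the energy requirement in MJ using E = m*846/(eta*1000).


E = m * 846 / (eta * 1000)
= 679.66 * 846 / (0.6098 * 1000)
= 942.9196 MJ

942.9196 MJ


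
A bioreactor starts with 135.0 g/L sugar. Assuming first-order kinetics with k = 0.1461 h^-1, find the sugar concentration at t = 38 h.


S = S0 * exp(-k * t)
S = 135.0 * exp(-0.1461 * 38)
S = 0.5239 g/L

0.5239 g/L


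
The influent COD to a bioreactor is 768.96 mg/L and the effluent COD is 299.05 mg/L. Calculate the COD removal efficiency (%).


eta = (COD_in - COD_out) / COD_in * 100
= (768.96 - 299.05) / 768.96 * 100
= 61.1098%

61.1098%


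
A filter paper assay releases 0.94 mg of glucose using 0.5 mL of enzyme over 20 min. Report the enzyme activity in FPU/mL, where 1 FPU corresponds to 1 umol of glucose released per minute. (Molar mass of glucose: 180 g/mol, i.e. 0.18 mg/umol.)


Activity = glucose_mg / (0.18 mg/umol * V_mL * t_min)
= 0.94 / (0.18 * 0.5 * 20)
= 0.5222 FPU/mL

0.5222 FPU/mL


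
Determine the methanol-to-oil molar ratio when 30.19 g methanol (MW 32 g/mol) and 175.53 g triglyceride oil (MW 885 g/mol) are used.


Molar ratio = n_MeOH / n_oil = (MeOH/32) / (oil/885) = (MeOH * 885) / (32 * oil)
= (30.19 * 885) / (32 * 175.53)
= 4.7567

4.7567


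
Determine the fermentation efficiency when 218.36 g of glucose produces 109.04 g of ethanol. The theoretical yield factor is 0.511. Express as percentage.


Fermentation efficiency = (actual / (0.511 * glucose)) * 100
= (109.04 / (0.511 * 218.36)) * 100
= 97.7219%

97.7219%


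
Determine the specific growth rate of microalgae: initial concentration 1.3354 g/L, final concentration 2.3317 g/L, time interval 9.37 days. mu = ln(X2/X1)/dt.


mu = ln(X2/X1) / dt
= ln(2.3317/1.3354) / 9.37
= 0.0595 per day

0.0595 per day


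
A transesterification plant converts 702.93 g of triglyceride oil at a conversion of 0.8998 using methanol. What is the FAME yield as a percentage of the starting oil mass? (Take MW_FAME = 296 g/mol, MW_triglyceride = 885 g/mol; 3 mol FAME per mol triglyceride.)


m_FAME = oil * conv * (3 * 296 / 885) = oil * conv * (888/885)
= 702.93 * 0.8998 * 888 / 885
= 634.6405 g
Y = m_FAME / oil * 100 = conv * (888/885) * 100
= 0.8998 * 888 / 885 * 100
= 90.29%

90.29%
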